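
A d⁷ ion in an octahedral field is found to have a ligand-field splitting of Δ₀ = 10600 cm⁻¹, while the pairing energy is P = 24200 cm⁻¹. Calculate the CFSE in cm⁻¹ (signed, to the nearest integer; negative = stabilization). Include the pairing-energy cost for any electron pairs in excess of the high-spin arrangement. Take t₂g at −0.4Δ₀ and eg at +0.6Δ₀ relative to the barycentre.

-8480

With Δ₀ < P the complex is high-spin.
Configuration: t₂g⁵ eg².
Orbital CFSE = -0.8Δ₀ = -0.8 × 10600 = -8480 cm⁻¹.
High-spin has no excess pairs, so no pairing correction applies.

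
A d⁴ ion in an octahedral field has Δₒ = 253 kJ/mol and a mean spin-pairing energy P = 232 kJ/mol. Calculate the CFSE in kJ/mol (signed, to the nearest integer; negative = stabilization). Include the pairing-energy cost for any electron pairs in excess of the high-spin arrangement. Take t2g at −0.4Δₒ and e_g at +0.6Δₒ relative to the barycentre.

Δₒ > P, so pairing is preferred: the ground state is low-spin.
Filling d⁴ accordingly: t2g^4 e_g^0.
Orbital CFSE = -1.6Δₒ = -1.6 × 253 = -405 kJ/mol.
Excess pairs vs high-spin: 1 − 0 = 1; pairing cost = +232 kJ/mol.
Net CFSE = -405 + 232 = -173 kJ/mol.

-173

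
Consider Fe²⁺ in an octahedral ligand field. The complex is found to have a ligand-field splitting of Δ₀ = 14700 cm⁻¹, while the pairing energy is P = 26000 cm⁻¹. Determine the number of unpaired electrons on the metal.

Fe is in group 8, so Fe²⁺ is d⁶ (8 − 2 = 6).
With Δ₀ < P the complex is high-spin.
Configuration: t2g^4 e_g^2.
Unpaired electrons: 4.

4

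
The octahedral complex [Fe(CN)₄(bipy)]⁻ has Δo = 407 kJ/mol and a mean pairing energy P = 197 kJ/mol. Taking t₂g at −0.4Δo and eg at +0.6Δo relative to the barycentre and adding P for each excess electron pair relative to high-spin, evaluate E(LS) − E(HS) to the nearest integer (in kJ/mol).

-420

Ligand charges: 4×(-1) from CN⁻ and 1×(+0) from bipy sum to -4; with overall charge -1, Fe is +3.
Fe³⁺: group 8, so d-count = 8 − 3 = 5.
In the high-spin limit (t₂g³ eg²) the orbital term is 0.0Δo = 0 kJ/mol, with no excess pairing.
Low-spin: t₂g⁵ eg⁰, orbital CFSE = -2.0Δo = -814 kJ/mol; plus 2 excess pairs × P = +394 kJ/mol; total -420 kJ/mol.
Thus E(LS) − E(HS) = -420 kJ/mol.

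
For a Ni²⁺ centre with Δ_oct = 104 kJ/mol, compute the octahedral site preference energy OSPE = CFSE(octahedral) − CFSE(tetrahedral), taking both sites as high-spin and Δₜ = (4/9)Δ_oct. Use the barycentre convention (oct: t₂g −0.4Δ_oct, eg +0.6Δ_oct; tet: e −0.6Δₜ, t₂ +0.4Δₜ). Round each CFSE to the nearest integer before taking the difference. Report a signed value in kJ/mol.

-88

Ni is in group 10, so Ni²⁺ is d⁸ (10 − 2 = 8).
Octahedral (high-spin): t2g^6 e_g^2, CFSE = 6(−0.4) + 2(+0.6) = -1.2Δ_oct = -1.2 × 104 = -125 kJ/mol.
In a tetrahedral site the filling is e^4 t2^4: CFSE(tet) = -0.8Δₜ = -0.8 × (4/9)(104) = -37 kJ/mol.
Subtracting, OSPE = -125 − (-37) = -88 kJ/mol.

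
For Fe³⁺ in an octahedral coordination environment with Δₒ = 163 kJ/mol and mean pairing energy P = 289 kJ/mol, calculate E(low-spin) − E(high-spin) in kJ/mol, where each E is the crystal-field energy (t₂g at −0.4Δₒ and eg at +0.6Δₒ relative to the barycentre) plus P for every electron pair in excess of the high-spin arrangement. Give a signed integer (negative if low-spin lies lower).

Fe sits in group 8; removing 3 electrons leaves Fe³⁺ with 8 − 3 = 5 d electrons.
High-spin: t₂g³ eg², CFSE = 0.0Δₒ = 0 kJ/mol.
Low-spin t₂g⁵ eg⁰ gives -2.0Δₒ = -326 kJ/mol, but forming 2 extra pairs costs 2P = 578 kJ/mol, so E(LS) = -326 + 578 = 252 kJ/mol.
E(LS) − E(HS) = 252 − (0) = 252 kJ/mol.

252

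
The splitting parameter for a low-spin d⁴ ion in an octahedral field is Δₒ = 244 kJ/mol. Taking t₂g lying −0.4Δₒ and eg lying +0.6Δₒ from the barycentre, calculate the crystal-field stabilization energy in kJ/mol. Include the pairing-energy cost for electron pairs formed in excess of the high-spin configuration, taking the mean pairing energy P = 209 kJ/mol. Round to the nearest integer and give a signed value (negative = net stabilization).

-181

Electron filling gives t₂g⁴ eg⁰.
CFSE(orbital) = 4×(-0.4Δₒ) + 0×(0.6Δₒ) = -1.6Δₒ; with Δₒ = 244 kJ/mol that is -390 kJ/mol.
High-spin d⁴ would be t₂g³ eg¹ with 0 pairs; low-spin has 1, so 1 excess pair costs +1P = +209 kJ/mol.
Net CFSE = -390 + 209 = -181 kJ/mol.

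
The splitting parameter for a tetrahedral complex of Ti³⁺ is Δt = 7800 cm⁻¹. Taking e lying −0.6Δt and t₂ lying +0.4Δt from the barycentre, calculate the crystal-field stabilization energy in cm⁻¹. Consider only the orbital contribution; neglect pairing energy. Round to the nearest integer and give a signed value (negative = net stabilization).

-4680

Ti³⁺: group 4, so d-count = 4 − 3 = 1.
Tetrahedral splitting is small, so the complex is high-spin.
The d¹ electrons fill as e¹ t₂⁰.
The orbital stabilization is -0.6Δt = -0.6 × 7800 = -4680 cm⁻¹.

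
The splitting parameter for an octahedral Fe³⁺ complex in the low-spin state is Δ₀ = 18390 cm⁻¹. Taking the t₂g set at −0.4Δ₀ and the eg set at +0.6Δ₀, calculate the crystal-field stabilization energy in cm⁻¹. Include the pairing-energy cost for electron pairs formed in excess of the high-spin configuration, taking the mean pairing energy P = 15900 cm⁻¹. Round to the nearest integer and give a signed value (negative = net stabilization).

Fe is in group 8, so Fe³⁺ is d⁵ (8 − 3 = 5).
Configuration: t₂g⁵ eg⁰.
The orbital stabilization is -2.0Δ₀ = -2.0 × 18390 = -36780 cm⁻¹.
Pairing penalty: 2 pairs vs 0 in the high-spin reference → 2 extra × P = 31800 cm⁻¹.
Overall CFSE = -36780 + 31800 = -4980 cm⁻¹.

-4980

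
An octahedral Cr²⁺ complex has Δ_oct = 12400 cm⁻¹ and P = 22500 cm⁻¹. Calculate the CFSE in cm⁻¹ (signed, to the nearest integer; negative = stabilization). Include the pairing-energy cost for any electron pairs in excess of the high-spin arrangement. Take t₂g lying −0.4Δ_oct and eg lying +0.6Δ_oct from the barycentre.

Group 6 minus oxidation state +2 gives a d⁴ configuration for Cr²⁺.
Δ_oct < P, so pairing is avoided: the ground state is high-spin.
Filling d⁴ accordingly: t₂g³ eg¹.
Orbital CFSE = -0.6Δ_oct = -0.6 × 12400 = -7440 cm⁻¹.
High-spin has no excess pairs, so no pairing correction applies.

-7440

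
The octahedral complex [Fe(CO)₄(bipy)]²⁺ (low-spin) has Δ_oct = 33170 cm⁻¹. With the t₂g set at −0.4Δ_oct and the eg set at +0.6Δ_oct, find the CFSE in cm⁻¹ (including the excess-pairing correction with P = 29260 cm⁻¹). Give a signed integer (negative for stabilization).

Ligand charges: 4×(+0) from CO and 1×(+0) from bipy sum to +0; with overall charge +2, Fe is +2.
Fe²⁺: group 8, so d-count = 8 − 2 = 6.
Configuration: t₂g⁶ eg⁰.
Orbital CFSE = 6(-0.4) + 0(0.6) = -2.4Δ_oct = -2.4 × 33170 = -79608 cm⁻¹.
High-spin d⁶ would be t₂g⁴ eg² with 1 pair; low-spin has 3, so 2 excess pairs cost +2P = +58520 cm⁻¹.
Combining: -79608 + 58520 = -21088 cm⁻¹.

-21088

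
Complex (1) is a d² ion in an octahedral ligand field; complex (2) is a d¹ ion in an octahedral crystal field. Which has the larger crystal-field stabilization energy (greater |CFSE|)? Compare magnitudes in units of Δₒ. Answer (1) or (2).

(1)

(1): t₂g² eg⁰, CFSE = -0.8Δₒ.
(2): t₂g¹ eg⁰, CFSE = -0.4Δₒ.
So (1) has the larger |CFSE|.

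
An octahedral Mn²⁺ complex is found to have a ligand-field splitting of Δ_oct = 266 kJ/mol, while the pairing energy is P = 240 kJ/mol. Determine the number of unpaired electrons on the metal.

1

Mn²⁺: group 7, so d-count = 7 − 2 = 5.
With Δ_oct > P the complex is low-spin.
Filling d⁵ accordingly: t₂g⁵ eg⁰.
Unpaired electrons: 1.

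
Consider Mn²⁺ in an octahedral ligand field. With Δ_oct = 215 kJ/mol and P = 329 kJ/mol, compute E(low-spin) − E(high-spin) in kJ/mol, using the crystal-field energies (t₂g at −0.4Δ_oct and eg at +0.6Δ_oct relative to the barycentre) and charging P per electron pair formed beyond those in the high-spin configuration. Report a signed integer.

228

Mn sits in group 7; removing 2 electrons leaves Mn²⁺ with 7 − 2 = 5 d electrons.
High-spin d⁵ fills as t₂g³ eg² with CFSE 3(−0.4) + 2(+0.6) = 0.0Δ_oct = 0 kJ/mol.
Low-spin t₂g⁵ eg⁰ gives -2.0Δ_oct = -430 kJ/mol, but forming 2 extra pairs costs 2P = 658 kJ/mol, so E(LS) = -430 + 658 = 228 kJ/mol.
Thus E(LS) − E(HS) = 228 kJ/mol.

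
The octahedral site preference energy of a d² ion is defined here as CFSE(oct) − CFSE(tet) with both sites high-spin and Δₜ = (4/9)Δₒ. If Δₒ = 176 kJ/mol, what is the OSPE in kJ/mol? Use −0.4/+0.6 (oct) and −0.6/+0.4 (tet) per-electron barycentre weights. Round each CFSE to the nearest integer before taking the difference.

In an octahedral site d² (HS) is t₂g² eg⁰, giving CFSE(oct) = -0.8Δₒ = -141 kJ/mol.
Tetrahedral e² t₂⁰ gives -1.2Δₜ = -1.2 × (4/9) × 176 = -94 kJ/mol.
Subtracting, OSPE = -141 − (-94) = -47 kJ/mol.

-47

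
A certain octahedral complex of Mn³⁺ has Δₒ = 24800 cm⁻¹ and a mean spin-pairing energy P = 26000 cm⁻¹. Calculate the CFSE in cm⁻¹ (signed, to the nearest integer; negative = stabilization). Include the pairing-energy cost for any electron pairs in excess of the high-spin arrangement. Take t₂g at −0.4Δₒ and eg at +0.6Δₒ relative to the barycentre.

Mn is in group 7, so Mn³⁺ is d⁴ (7 − 3 = 4).
Since Δₒ = 24800 cm⁻¹ < P = 26000 cm⁻¹, the complex adopts the high-spin configuration.
Configuration: t₂g³ eg¹.
Orbital CFSE = -0.6Δₒ = -0.6 × 24800 = -14880 cm⁻¹.
High-spin has no excess pairs, so no pairing correction applies.

-14880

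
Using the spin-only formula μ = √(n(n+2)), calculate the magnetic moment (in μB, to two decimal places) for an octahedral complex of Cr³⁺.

3.87 μB

Group 6 minus oxidation state +3 gives a d³ configuration for Cr³⁺.
Configuration: t2g^3 e_g^0 → 3 unpaired electrons.
μ(spin-only) = √[3(3+2)] = √15 ≈ 3.87 μB.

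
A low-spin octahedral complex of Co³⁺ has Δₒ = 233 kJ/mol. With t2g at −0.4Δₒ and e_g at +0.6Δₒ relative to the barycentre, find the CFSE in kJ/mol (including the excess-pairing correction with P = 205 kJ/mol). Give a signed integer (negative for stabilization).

-149

Group 9 minus oxidation state +3 gives a d⁶ configuration for Co³⁺.
Electron filling gives t2g^6 e_g^0.
Orbital CFSE = 6(-0.4) + 0(0.6) = -2.4Δₒ = -2.4 × 233 = -559 kJ/mol.
Relative to high-spin t2g^4 e_g^2 (1 paired), the low-spin configuration has 2 additional pairs, contributing +2 × 205 = +410 kJ/mol.
Overall CFSE = -559 + 410 = -149 kJ/mol.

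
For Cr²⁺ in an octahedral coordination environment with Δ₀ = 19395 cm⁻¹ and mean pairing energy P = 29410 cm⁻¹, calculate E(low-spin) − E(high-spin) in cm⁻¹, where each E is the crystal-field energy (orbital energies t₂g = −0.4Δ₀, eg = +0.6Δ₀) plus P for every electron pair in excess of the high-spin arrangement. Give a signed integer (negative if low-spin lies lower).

Cr²⁺: group 6, so d-count = 6 − 2 = 4.
High-spin: t₂g³ eg¹, CFSE = -0.6Δ₀ = -11637 cm⁻¹.
Low-spin: t₂g⁴ eg⁰, orbital CFSE = -1.6Δ₀ = -31032 cm⁻¹; plus 1 excess pair × P = +29410 cm⁻¹; total -1622 cm⁻¹.
E(LS) − E(HS) = -1622 − (-11637) = 10015 cm⁻¹.

10015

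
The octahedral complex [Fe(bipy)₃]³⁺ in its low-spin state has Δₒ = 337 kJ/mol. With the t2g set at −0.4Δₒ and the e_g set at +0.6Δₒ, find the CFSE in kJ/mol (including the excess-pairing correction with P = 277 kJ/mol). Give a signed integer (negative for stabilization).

bipy is neutral, so the +3 overall charge sits on Fe: oxidation state +3.
Fe³⁺: group 8, so d-count = 8 − 3 = 5.
Electron filling gives t2g^5 e_g^0.
The orbital stabilization is -2.0Δₒ = -2.0 × 337 = -674 kJ/mol.
Relative to high-spin t2g^3 e_g^2 (0 paired), the low-spin configuration has 2 additional pairs, contributing +2 × 277 = +554 kJ/mol.
Combining: -674 + 554 = -120 kJ/mol.

-120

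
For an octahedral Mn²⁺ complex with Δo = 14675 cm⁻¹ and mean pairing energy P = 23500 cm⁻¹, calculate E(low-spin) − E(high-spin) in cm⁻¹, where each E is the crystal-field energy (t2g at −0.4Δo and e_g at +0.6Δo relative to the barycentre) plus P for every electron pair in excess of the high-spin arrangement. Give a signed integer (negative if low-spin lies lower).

17650

Group 7 minus oxidation state +2 gives a d⁵ configuration for Mn²⁺.
High-spin d⁵ fills as t2g^3 e_g^2 with CFSE 3(−0.4) + 2(+0.6) = 0.0Δo = 0 cm⁻¹.
For low-spin the configuration is t2g^5 e_g^0: orbital energy -2.0 × 14675 = -29350 cm⁻¹, and 2 additional pairs relative to high-spin add 47000 cm⁻¹, giving 17650 cm⁻¹.
E(LS) − E(HS) = 17650 − (0) = 17650 cm⁻¹.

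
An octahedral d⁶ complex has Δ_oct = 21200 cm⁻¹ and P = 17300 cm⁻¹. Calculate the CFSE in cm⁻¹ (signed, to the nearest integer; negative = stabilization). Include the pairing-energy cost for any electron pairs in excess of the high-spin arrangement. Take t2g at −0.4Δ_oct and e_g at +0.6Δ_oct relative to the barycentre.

With Δ_oct > P the complex is low-spin.
That gives t2g^6 e_g^0.
Orbital CFSE = -2.4Δ_oct = -2.4 × 21200 = -50880 cm⁻¹.
Excess pairs vs high-spin: 3 − 1 = 2; pairing cost = +34600 cm⁻¹.
Net CFSE = -50880 + 34600 = -16280 cm⁻¹.

-16280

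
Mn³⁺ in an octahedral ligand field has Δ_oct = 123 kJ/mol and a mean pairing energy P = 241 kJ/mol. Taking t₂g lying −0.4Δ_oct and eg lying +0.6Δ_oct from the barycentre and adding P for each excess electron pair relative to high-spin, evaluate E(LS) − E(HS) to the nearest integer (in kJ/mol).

118

Mn sits in group 7; removing 3 electrons leaves Mn³⁺ with 7 − 3 = 4 d electrons.
In the high-spin limit (t₂g³ eg¹) the orbital term is -0.6Δ_oct = -74 kJ/mol, with no excess pairing.
Low-spin: t₂g⁴ eg⁰, orbital CFSE = -1.6Δ_oct = -197 kJ/mol; plus 1 excess pair × P = +241 kJ/mol; total 44 kJ/mol.
E(LS) − E(HS) = 44 − (-74) = 118 kJ/mol.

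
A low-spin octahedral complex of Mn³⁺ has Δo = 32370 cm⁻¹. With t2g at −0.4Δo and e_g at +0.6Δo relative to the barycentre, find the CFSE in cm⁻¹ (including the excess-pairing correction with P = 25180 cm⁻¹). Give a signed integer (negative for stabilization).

Mn sits in group 7; removing 3 electrons leaves Mn³⁺ with 7 − 3 = 4 d electrons.
Configuration: t2g^4 e_g^0.
CFSE(orbital) = 4×(-0.4Δo) + 0×(0.6Δo) = -1.6Δo; with Δo = 32370 cm⁻¹ that is -51792 cm⁻¹.
Relative to high-spin t2g^3 e_g^1 (0 paired), the low-spin configuration has 1 additional pair, contributing +1 × 25180 = +25180 cm⁻¹.
Overall CFSE = -51792 + 25180 = -26612 cm⁻¹.

-26612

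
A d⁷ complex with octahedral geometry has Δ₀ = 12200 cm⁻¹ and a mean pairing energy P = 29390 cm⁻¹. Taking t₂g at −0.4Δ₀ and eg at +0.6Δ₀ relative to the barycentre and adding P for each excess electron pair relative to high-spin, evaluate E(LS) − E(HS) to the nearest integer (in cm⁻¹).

High-spin d⁷ fills as t₂g⁵ eg² with CFSE 5(−0.4) + 2(+0.6) = -0.8Δ₀ = -9760 cm⁻¹.
Low-spin t₂g⁶ eg¹ gives -1.8Δ₀ = -21960 cm⁻¹, but forming 1 extra pair costs 1P = 29390 cm⁻¹, so E(LS) = -21960 + 29390 = 7430 cm⁻¹.
The difference is 7430 − (-9760) = 17190 cm⁻¹, so high-spin lies lower.

17190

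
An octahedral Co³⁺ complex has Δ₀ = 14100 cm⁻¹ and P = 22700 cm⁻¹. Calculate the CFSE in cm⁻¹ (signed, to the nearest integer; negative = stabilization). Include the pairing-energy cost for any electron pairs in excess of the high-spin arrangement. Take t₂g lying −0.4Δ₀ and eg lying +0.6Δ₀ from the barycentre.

-5640

Group 9 minus oxidation state +3 gives a d⁶ configuration for Co³⁺.
Here Δ₀ < P (14100 < 22700), so the high-spin state is favoured.
That gives t₂g⁴ eg².
Orbital CFSE = -0.4Δ₀ = -0.4 × 14100 = -5640 cm⁻¹.
High-spin has no excess pairs, so no pairing correction applies.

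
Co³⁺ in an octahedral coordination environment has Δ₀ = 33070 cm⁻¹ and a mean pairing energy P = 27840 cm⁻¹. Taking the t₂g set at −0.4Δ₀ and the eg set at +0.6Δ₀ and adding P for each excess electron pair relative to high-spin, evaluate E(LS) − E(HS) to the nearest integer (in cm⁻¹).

Co³⁺: group 9, so d-count = 9 − 3 = 6.
High-spin d⁶ fills as t₂g⁴ eg² with CFSE 4(−0.4) + 2(+0.6) = -0.4Δ₀ = -13228 cm⁻¹.
For low-spin the configuration is t₂g⁶ eg⁰: orbital energy -2.4 × 33070 = -79368 cm⁻¹, and 2 additional pairs relative to high-spin add 55680 cm⁻¹, giving -23688 cm⁻¹.
E(LS) − E(HS) = -23688 − (-13228) = -10460 cm⁻¹.

-10460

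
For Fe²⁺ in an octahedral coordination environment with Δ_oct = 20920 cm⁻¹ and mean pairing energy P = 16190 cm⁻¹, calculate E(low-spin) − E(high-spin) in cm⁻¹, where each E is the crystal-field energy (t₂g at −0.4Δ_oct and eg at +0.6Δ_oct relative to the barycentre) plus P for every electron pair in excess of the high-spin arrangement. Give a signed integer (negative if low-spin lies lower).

Group 8 minus oxidation state +2 gives a d⁶ configuration for Fe²⁺.
High-spin d⁶ fills as t₂g⁴ eg² with CFSE 4(−0.4) + 2(+0.6) = -0.4Δ_oct = -8368 cm⁻¹.
For low-spin the configuration is t₂g⁶ eg⁰: orbital energy -2.4 × 20920 = -50208 cm⁻¹, and 2 additional pairs relative to high-spin add 32380 cm⁻¹, giving -17828 cm⁻¹.
The difference is -17828 − (-8368) = -9460 cm⁻¹, so low-spin lies lower.

-9460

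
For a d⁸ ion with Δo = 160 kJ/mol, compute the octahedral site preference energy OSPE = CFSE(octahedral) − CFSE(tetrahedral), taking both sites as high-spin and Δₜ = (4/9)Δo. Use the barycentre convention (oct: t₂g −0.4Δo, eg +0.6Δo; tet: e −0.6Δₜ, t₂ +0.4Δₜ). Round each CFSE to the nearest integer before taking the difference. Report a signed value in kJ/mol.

-135

In an octahedral site d⁸ (HS) is t2g^6 e_g^2, giving CFSE(oct) = -1.2Δo = -192 kJ/mol.
In a tetrahedral site the filling is e^4 t2^4: CFSE(tet) = -0.8Δₜ = -0.8 × (4/9)(160) = -57 kJ/mol.
OSPE = CFSE(oct) − CFSE(tet) = -192 − (-57) = -135 kJ/mol.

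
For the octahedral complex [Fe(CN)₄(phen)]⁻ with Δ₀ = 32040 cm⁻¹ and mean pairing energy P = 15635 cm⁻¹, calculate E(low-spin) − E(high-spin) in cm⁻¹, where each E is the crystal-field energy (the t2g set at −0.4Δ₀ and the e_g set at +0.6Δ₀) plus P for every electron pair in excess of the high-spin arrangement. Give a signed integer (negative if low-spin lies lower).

Ligand charges: 4×(-1) from CN⁻ and 1×(+0) from phen sum to -4; with overall charge -1, Fe is +3.
Fe is in group 8, so Fe³⁺ is d⁵ (8 − 3 = 5).
High-spin: t2g^3 e_g^2, CFSE = 0.0Δ₀ = 0 cm⁻¹.
Low-spin t2g^5 e_g^0 gives -2.0Δ₀ = -64080 cm⁻¹, but forming 2 extra pairs costs 2P = 31270 cm⁻¹, so E(LS) = -64080 + 31270 = -32810 cm⁻¹.
Thus E(LS) − E(HS) = -32810 cm⁻¹.

-32810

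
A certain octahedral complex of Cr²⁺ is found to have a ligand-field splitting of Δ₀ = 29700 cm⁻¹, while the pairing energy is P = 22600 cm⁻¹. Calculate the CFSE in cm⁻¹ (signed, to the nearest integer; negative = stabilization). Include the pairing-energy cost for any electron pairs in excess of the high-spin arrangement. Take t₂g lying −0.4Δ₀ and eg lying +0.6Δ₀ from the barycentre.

Group 6 minus oxidation state +2 gives a d⁴ configuration for Cr²⁺.
Since Δ₀ = 29700 cm⁻¹ > P = 22600 cm⁻¹, the complex adopts the low-spin configuration.
Filling d⁴ accordingly: t₂g⁴ eg⁰.
Orbital CFSE = -1.6Δ₀ = -1.6 × 29700 = -47520 cm⁻¹.
Excess pairs vs high-spin: 1 − 0 = 1; pairing cost = +22600 cm⁻¹.
Net CFSE = -47520 + 22600 = -24920 cm⁻¹.

-24920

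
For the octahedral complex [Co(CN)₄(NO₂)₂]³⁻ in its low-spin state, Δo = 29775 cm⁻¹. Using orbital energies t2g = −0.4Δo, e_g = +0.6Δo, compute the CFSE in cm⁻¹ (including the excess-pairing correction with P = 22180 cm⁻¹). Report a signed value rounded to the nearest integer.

-27100

Ligand charges: 4×(-1) from CN⁻ and 2×(-1) from NO₂⁻ sum to -6; with overall charge -3, Co is +3.
Co is in group 9, so Co³⁺ is d⁶ (9 − 3 = 6).
Electron filling gives t2g^6 e_g^0.
The orbital stabilization is -2.4Δo = -2.4 × 29775 = -71460 cm⁻¹.
Pairing penalty: 3 pairs vs 1 in the high-spin reference → 2 extra × P = 44360 cm⁻¹.
Net CFSE = -71460 + 44360 = -27100 cm⁻¹.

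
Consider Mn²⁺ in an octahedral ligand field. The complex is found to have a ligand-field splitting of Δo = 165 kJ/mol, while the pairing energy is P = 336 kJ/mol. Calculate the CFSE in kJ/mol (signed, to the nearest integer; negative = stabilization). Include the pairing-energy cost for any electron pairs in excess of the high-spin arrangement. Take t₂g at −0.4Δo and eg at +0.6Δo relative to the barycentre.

Mn²⁺: group 7, so d-count = 7 − 2 = 5.
Since Δo = 165 kJ/mol < P = 336 kJ/mol, the complex adopts the high-spin configuration.
Configuration: t₂g³ eg².
Orbital CFSE = 0.0Δo = 0.0 × 165 = 0 kJ/mol.
High-spin has no excess pairs, so no pairing correction applies.

0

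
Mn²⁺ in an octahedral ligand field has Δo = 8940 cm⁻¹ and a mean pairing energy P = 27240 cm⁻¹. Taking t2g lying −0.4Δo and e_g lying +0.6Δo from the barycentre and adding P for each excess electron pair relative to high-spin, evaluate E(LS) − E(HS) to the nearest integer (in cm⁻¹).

Mn is in group 7, so Mn²⁺ is d⁵ (7 − 2 = 5).
High-spin d⁵ fills as t2g^3 e_g^2 with CFSE 3(−0.4) + 2(+0.6) = 0.0Δo = 0 cm⁻¹.
For low-spin the configuration is t2g^5 e_g^0: orbital energy -2.0 × 8940 = -17880 cm⁻¹, and 2 additional pairs relative to high-spin add 54480 cm⁻¹, giving 36600 cm⁻¹.
E(LS) − E(HS) = 36600 − (0) = 36600 cm⁻¹.

36600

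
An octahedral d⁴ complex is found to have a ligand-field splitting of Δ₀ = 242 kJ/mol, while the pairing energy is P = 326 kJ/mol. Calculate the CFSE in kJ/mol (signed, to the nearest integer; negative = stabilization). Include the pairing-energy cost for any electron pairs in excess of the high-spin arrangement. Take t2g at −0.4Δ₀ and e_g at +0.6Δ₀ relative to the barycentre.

With Δ₀ < P the complex is high-spin.
That gives t2g^3 e_g^1.
Orbital CFSE = -0.6Δ₀ = -0.6 × 242 = -145 kJ/mol.
High-spin has no excess pairs, so no pairing correction applies.

-145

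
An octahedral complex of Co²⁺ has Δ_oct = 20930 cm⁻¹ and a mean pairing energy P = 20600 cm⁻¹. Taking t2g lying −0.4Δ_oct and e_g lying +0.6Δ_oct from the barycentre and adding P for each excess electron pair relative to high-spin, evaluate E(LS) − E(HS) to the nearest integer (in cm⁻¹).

-330

Group 9 minus oxidation state +2 gives a d⁷ configuration for Co²⁺.
High-spin: t2g^5 e_g^2, CFSE = -0.8Δ_oct = -16744 cm⁻¹.
For low-spin the configuration is t2g^6 e_g^1: orbital energy -1.8 × 20930 = -37674 cm⁻¹, and 1 additional pair relative to high-spin adds 20600 cm⁻¹, giving -17074 cm⁻¹.
E(LS) − E(HS) = -17074 − (-16744) = -330 cm⁻¹.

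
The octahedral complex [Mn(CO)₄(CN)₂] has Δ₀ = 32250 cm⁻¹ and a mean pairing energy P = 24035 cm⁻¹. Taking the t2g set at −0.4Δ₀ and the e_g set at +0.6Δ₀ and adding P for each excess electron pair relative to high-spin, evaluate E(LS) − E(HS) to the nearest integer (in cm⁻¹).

-16430

Ligand charges: 4×(+0) from CO and 2×(-1) from CN⁻ sum to -2; with overall charge +0, Mn is +2.
Mn sits in group 7; removing 2 electrons leaves Mn²⁺ with 7 − 2 = 5 d electrons.
High-spin d⁵ fills as t2g^3 e_g^2 with CFSE 3(−0.4) + 2(+0.6) = 0.0Δ₀ = 0 cm⁻¹.
Low-spin: t2g^5 e_g^0, orbital CFSE = -2.0Δ₀ = -64500 cm⁻¹; plus 2 excess pairs × P = +48070 cm⁻¹; total -16430 cm⁻¹.
E(LS) − E(HS) = -16430 − (0) = -16430 cm⁻¹.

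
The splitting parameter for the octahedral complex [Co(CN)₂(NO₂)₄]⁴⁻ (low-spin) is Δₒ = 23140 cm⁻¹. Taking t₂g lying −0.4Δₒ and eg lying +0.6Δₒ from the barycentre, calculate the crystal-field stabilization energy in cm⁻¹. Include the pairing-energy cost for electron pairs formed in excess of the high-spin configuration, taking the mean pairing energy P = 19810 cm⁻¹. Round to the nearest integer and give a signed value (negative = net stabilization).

-21842

Ligand charges: 2×(-1) from CN⁻ and 4×(-1) from NO₂⁻ sum to -6; with overall charge -4, Co is +2.
Co is in group 9, so Co²⁺ is d⁷ (9 − 2 = 7).
The d⁷ electrons fill as t₂g⁶ eg¹.
CFSE(orbital) = 6×(-0.4Δₒ) + 1×(0.6Δₒ) = -1.8Δₒ; with Δₒ = 23140 cm⁻¹ that is -41652 cm⁻¹.
High-spin d⁷ would be t₂g⁵ eg² with 2 pairs; low-spin has 3, so 1 excess pair costs +1P = +19810 cm⁻¹.
Combining: -41652 + 19810 = -21842 cm⁻¹.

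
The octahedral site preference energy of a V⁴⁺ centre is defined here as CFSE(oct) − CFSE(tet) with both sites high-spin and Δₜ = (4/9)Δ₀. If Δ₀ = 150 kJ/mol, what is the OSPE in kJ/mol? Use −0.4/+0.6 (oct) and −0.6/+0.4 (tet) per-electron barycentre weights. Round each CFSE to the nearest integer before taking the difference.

-20

Group 5 minus oxidation state +4 gives a d¹ configuration for V⁴⁺.
Octahedral (high-spin): t₂g¹ eg⁰, CFSE = 1(−0.4) + 0(+0.6) = -0.4Δ₀ = -0.4 × 150 = -60 kJ/mol.
Tetrahedral e¹ t₂⁰ gives -0.6Δₜ = -0.6 × (4/9) × 150 = -40 kJ/mol.
OSPE = -60 − (-40) = -20 kJ/mol.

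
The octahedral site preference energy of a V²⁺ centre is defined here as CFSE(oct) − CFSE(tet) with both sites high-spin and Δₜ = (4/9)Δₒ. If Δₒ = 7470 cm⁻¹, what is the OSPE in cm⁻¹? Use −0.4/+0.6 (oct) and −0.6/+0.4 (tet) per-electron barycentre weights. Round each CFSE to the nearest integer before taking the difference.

V²⁺: group 5, so d-count = 5 − 2 = 3.
Octahedral high-spin t₂g³ eg⁰: CFSE = -1.2 × 7470 = -8964 cm⁻¹.
Tetrahedral: e² t₂¹, CFSE = 2(−0.6) + 1(+0.4) = -0.8Δₜ = -0.8 × (4/9) × 7470 = -2656 cm⁻¹.
OSPE = CFSE(oct) − CFSE(tet) = -8964 − (-2656) = -6308 cm⁻¹.

-6308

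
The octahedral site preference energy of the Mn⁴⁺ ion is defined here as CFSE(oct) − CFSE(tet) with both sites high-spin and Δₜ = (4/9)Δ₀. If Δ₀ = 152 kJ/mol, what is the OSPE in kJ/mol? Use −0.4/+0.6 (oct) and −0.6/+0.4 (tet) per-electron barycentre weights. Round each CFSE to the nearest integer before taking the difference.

-128

Mn sits in group 7; removing 4 electrons leaves Mn⁴⁺ with 7 − 4 = 3 d electrons.
Octahedral high-spin t₂g³ eg⁰: CFSE = -1.2 × 152 = -182 kJ/mol.
Tetrahedral: e² t₂¹, CFSE = 2(−0.6) + 1(+0.4) = -0.8Δₜ = -0.8 × (4/9) × 152 = -54 kJ/mol.
Subtracting, OSPE = -182 − (-54) = -128 kJ/mol.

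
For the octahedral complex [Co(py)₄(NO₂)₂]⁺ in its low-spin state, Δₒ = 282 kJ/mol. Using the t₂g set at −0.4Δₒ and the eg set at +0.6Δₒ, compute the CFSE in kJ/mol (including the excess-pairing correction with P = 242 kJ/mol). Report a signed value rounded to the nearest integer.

Ligand charges: 4×(+0) from py and 2×(-1) from NO₂⁻ sum to -2; with overall charge +1, Co is +3.
Co is in group 9, so Co³⁺ is d⁶ (9 − 3 = 6).
Configuration: t₂g⁶ eg⁰.
The orbital stabilization is -2.4Δₒ = -2.4 × 282 = -677 kJ/mol.
Pairing penalty: 3 pairs vs 1 in the high-spin reference → 2 extra × P = 484 kJ/mol.
Overall CFSE = -677 + 484 = -193 kJ/mol.

-193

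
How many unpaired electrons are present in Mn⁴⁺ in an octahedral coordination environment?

Mn⁴⁺: group 7, so d-count = 7 − 4 = 3.
For octahedral d³ the high- and low-spin configurations coincide.
Configuration: t₂g³ eg⁰, giving 3 unpaired electrons.

3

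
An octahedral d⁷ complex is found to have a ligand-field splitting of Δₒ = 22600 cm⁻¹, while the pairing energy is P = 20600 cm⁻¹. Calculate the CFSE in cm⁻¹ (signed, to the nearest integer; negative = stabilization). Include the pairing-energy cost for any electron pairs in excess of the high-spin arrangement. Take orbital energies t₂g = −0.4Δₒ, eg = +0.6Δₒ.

-20080

Since Δₒ = 22600 cm⁻¹ > P = 20600 cm⁻¹, the complex adopts the low-spin configuration.
Configuration: t₂g⁶ eg¹.
Orbital CFSE = -1.8Δₒ = -1.8 × 22600 = -40680 cm⁻¹.
Excess pairs vs high-spin: 3 − 2 = 1; pairing cost = +20600 cm⁻¹.
Net CFSE = -40680 + 20600 = -20080 cm⁻¹.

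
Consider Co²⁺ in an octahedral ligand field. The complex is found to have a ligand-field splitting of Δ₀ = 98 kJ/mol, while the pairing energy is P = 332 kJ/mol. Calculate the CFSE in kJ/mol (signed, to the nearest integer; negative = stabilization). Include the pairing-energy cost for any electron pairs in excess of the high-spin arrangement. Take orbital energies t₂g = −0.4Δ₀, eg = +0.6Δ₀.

-78

Co is in group 9, so Co²⁺ is d⁷ (9 − 2 = 7).
Since Δ₀ = 98 kJ/mol < P = 332 kJ/mol, the complex adopts the high-spin configuration.
That gives t₂g⁵ eg².
Orbital CFSE = -0.8Δ₀ = -0.8 × 98 = -78 kJ/mol.
High-spin has no excess pairs, so no pairing correction applies.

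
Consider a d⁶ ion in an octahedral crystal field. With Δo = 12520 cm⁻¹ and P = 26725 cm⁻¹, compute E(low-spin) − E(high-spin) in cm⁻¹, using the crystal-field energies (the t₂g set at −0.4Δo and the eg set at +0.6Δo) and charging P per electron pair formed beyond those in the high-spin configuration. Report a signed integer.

High-spin d⁶ fills as t₂g⁴ eg² with CFSE 4(−0.4) + 2(+0.6) = -0.4Δo = -5008 cm⁻¹.
For low-spin the configuration is t₂g⁶ eg⁰: orbital energy -2.4 × 12520 = -30048 cm⁻¹, and 2 additional pairs relative to high-spin add 53450 cm⁻¹, giving 23402 cm⁻¹.
Thus E(LS) − E(HS) = 28410 cm⁻¹.

28410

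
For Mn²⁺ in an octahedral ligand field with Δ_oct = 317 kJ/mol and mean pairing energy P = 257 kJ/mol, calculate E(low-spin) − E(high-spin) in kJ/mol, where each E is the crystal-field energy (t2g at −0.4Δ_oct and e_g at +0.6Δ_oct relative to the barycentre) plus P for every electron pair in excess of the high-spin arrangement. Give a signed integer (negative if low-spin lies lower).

-120

Mn is in group 7, so Mn²⁺ is d⁵ (7 − 2 = 5).
In the high-spin limit (t2g^3 e_g^2) the orbital term is 0.0Δ_oct = 0 kJ/mol, with no excess pairing.
Low-spin t2g^5 e_g^0 gives -2.0Δ_oct = -634 kJ/mol, but forming 2 extra pairs costs 2P = 514 kJ/mol, so E(LS) = -634 + 514 = -120 kJ/mol.
Thus E(LS) − E(HS) = -120 kJ/mol.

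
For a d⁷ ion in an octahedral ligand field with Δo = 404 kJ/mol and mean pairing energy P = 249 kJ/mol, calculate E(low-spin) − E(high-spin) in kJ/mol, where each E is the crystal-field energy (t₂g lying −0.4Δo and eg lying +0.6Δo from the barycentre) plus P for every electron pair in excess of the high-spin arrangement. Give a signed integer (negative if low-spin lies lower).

-155

High-spin: t₂g⁵ eg², CFSE = -0.8Δo = -323 kJ/mol.
For low-spin the configuration is t₂g⁶ eg¹: orbital energy -1.8 × 404 = -727 kJ/mol, and 1 additional pair relative to high-spin adds 249 kJ/mol, giving -478 kJ/mol.
Thus E(LS) − E(HS) = -155 kJ/mol.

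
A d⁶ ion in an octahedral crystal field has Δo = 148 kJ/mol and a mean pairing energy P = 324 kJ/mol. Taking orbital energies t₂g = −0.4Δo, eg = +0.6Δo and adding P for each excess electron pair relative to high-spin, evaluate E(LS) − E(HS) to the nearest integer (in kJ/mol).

In the high-spin limit (t₂g⁴ eg²) the orbital term is -0.4Δo = -59 kJ/mol, with no excess pairing.
Low-spin: t₂g⁶ eg⁰, orbital CFSE = -2.4Δo = -355 kJ/mol; plus 2 excess pairs × P = +648 kJ/mol; total 293 kJ/mol.
The difference is 293 − (-59) = 352 kJ/mol, so high-spin lies lower.

352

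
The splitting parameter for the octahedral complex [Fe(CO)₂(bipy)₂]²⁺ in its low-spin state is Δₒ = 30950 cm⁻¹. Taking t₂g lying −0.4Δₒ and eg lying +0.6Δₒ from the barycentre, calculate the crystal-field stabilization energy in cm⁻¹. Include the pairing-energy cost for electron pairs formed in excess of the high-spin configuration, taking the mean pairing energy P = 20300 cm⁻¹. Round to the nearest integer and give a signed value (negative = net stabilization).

-33680

Ligand charges: 2×(+0) from CO and 2×(+0) from bipy sum to +0; with overall charge +2, Fe is +2.
Fe sits in group 8; removing 2 electrons leaves Fe²⁺ with 8 − 2 = 6 d electrons.
Configuration: t₂g⁶ eg⁰.
Orbital CFSE = 6(-0.4) + 0(0.6) = -2.4Δₒ = -2.4 × 30950 = -74280 cm⁻¹.
Relative to high-spin t₂g⁴ eg² (1 paired), the low-spin configuration has 2 additional pairs, contributing +2 × 20300 = +40600 cm⁻¹.
Overall CFSE = -74280 + 40600 = -33680 cm⁻¹.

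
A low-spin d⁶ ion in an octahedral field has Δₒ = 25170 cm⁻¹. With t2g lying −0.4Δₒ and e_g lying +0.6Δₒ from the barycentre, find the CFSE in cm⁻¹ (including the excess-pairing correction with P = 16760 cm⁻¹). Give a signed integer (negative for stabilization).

-26888

The d⁶ electrons fill as t2g^6 e_g^0.
CFSE(orbital) = 6×(-0.4Δₒ) + 0×(0.6Δₒ) = -2.4Δₒ; with Δₒ = 25170 cm⁻¹ that is -60408 cm⁻¹.
Relative to high-spin t2g^4 e_g^2 (1 paired), the low-spin configuration has 2 additional pairs, contributing +2 × 16760 = +33520 cm⁻¹.
Combining: -60408 + 33520 = -26888 cm⁻¹.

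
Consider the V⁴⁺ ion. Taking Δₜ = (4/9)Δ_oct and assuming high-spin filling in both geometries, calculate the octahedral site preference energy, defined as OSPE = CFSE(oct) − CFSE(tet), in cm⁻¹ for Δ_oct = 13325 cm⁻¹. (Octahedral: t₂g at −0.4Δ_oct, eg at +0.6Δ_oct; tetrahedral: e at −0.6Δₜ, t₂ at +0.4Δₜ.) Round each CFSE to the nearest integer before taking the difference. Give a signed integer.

Group 5 minus oxidation state +4 gives a d¹ configuration for V⁴⁺.
Octahedral high-spin t₂g¹ eg⁰: CFSE = -0.4 × 13325 = -5330 cm⁻¹.
Tetrahedral: e¹ t₂⁰, CFSE = 1(−0.6) + 0(+0.4) = -0.6Δₜ = -0.6 × (4/9) × 13325 = -3553 cm⁻¹.
OSPE = -5330 − (-3553) = -1777 cm⁻¹.

-1777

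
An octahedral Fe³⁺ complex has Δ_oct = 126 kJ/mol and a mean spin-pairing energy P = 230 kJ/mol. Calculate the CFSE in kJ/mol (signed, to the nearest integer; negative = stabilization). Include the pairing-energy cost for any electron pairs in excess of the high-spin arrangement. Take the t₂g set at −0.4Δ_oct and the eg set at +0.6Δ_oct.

Fe sits in group 8; removing 3 electrons leaves Fe³⁺ with 8 − 3 = 5 d electrons.
Here Δ_oct < P (126 < 230), so the high-spin state is favoured.
Filling d⁵ accordingly: t₂g³ eg².
Orbital CFSE = 0.0Δ_oct = 0.0 × 126 = 0 kJ/mol.
High-spin has no excess pairs, so no pairing correction applies.

0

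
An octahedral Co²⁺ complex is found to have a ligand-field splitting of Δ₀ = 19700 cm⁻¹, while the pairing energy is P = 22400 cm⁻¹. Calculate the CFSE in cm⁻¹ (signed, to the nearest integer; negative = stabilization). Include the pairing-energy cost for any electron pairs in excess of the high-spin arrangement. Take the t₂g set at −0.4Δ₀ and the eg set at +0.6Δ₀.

-15760

Group 9 minus oxidation state +2 gives a d⁷ configuration for Co²⁺.
With Δ₀ < P the complex is high-spin.
That gives t₂g⁵ eg².
Orbital CFSE = -0.8Δ₀ = -0.8 × 19700 = -15760 cm⁻¹.
High-spin has no excess pairs, so no pairing correction applies.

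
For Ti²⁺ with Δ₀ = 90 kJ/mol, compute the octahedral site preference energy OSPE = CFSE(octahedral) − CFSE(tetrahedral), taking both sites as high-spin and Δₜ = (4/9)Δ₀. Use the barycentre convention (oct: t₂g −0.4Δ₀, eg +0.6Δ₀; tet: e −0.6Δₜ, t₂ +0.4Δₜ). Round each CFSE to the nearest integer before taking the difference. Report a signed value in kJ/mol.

-24

Group 4 minus oxidation state +2 gives a d² configuration for Ti²⁺.
Octahedral high-spin t₂g² eg⁰: CFSE = -0.8 × 90 = -72 kJ/mol.
Tetrahedral: e² t₂⁰, CFSE = 2(−0.6) + 0(+0.4) = -1.2Δₜ = -1.2 × (4/9) × 90 = -48 kJ/mol.
OSPE = -72 − (-48) = -24 kJ/mol.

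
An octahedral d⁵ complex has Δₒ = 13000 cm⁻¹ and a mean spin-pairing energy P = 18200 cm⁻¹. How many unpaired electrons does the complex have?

With Δₒ < P the complex is high-spin.
Filling d⁵ accordingly: t₂g³ eg².
Unpaired electrons: 5.

5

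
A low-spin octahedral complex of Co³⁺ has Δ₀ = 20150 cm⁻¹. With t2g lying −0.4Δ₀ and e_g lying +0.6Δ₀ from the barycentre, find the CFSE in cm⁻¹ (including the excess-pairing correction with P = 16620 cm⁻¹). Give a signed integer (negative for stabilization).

Co sits in group 9; removing 3 electrons leaves Co³⁺ with 9 − 3 = 6 d electrons.
Configuration: t2g^6 e_g^0.
The orbital stabilization is -2.4Δ₀ = -2.4 × 20150 = -48360 cm⁻¹.
High-spin d⁶ would be t2g^4 e_g^2 with 1 pair; low-spin has 3, so 2 excess pairs cost +2P = +33240 cm⁻¹.
Combining: -48360 + 33240 = -15120 cm⁻¹.

-15120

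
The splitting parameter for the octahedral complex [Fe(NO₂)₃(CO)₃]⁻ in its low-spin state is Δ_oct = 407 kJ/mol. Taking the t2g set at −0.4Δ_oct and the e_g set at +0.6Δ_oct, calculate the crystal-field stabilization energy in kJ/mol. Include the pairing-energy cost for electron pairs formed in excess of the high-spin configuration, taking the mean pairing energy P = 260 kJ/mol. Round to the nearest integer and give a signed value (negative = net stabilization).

Ligand charges: 3×(-1) from NO₂⁻ and 3×(+0) from CO sum to -3; with overall charge -1, Fe is +2.
Fe²⁺: group 8, so d-count = 8 − 2 = 6.
Configuration: t2g^6 e_g^0.
CFSE(orbital) = 6×(-0.4Δ_oct) + 0×(0.6Δ_oct) = -2.4Δ_oct; with Δ_oct = 407 kJ/mol that is -977 kJ/mol.
High-spin d⁶ would be t2g^4 e_g^2 with 1 pair; low-spin has 3, so 2 excess pairs cost +2P = +520 kJ/mol.
Combining: -977 + 520 = -457 kJ/mol.

-457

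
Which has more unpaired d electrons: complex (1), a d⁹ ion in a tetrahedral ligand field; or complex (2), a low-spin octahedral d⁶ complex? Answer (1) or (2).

(1)

(1): Tetrahedral splitting is small, so the complex is high-spin; e⁴ t₂⁵ → 1 unpaired.
(2): t₂g⁶ eg⁰ → 0 unpaired.
So (1) has more unpaired electrons.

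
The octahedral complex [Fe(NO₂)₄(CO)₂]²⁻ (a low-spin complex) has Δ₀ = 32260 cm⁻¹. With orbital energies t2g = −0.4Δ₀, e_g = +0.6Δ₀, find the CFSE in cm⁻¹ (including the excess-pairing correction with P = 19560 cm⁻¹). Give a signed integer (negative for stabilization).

Ligand charges: 4×(-1) from NO₂⁻ and 2×(+0) from CO sum to -4; with overall charge -2, Fe is +2.
Fe is in group 8, so Fe²⁺ is d⁶ (8 − 2 = 6).
Configuration: t2g^6 e_g^0.
CFSE(orbital) = 6×(-0.4Δ₀) + 0×(0.6Δ₀) = -2.4Δ₀; with Δ₀ = 32260 cm⁻¹ that is -77424 cm⁻¹.
Pairing penalty: 3 pairs vs 1 in the high-spin reference → 2 extra × P = 39120 cm⁻¹.
Net CFSE = -77424 + 39120 = -38304 cm⁻¹.

-38304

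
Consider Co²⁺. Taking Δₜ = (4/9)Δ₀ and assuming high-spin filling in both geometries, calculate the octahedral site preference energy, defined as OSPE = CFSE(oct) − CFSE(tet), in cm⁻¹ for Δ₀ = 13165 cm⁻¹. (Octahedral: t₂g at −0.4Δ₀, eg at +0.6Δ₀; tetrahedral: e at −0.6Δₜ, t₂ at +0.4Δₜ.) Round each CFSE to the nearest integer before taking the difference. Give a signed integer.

Co sits in group 9; removing 2 electrons leaves Co²⁺ with 9 − 2 = 7 d electrons.
Octahedral high-spin t2g^5 e_g^2: CFSE = -0.8 × 13165 = -10532 cm⁻¹.
In a tetrahedral site the filling is e^4 t2^3: CFSE(tet) = -1.2Δₜ = -1.2 × (4/9)(13165) = -7021 cm⁻¹.
OSPE = CFSE(oct) − CFSE(tet) = -10532 − (-7021) = -3511 cm⁻¹.

-3511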